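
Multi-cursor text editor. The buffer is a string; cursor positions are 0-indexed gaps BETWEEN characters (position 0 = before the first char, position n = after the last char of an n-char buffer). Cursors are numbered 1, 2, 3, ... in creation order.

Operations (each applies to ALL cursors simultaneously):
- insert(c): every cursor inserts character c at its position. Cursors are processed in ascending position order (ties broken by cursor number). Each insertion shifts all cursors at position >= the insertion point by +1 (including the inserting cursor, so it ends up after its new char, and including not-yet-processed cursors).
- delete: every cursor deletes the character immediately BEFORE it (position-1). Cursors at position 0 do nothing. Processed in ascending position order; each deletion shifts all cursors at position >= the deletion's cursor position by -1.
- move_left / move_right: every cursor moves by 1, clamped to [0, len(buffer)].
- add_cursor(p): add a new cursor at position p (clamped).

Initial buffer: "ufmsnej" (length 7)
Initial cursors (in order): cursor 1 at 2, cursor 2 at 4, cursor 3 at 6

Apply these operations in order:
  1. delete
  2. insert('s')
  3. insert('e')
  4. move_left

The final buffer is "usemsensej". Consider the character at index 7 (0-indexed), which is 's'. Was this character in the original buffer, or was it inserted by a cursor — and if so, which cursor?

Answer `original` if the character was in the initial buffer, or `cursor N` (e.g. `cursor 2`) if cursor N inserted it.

Answer: cursor 3

Derivation:
After op 1 (delete): buffer="umnj" (len 4), cursors c1@1 c2@2 c3@3, authorship ....
After op 2 (insert('s')): buffer="usmsnsj" (len 7), cursors c1@2 c2@4 c3@6, authorship .1.2.3.
After op 3 (insert('e')): buffer="usemsensej" (len 10), cursors c1@3 c2@6 c3@9, authorship .11.22.33.
After op 4 (move_left): buffer="usemsensej" (len 10), cursors c1@2 c2@5 c3@8, authorship .11.22.33.
Authorship (.=original, N=cursor N): . 1 1 . 2 2 . 3 3 .
Index 7: author = 3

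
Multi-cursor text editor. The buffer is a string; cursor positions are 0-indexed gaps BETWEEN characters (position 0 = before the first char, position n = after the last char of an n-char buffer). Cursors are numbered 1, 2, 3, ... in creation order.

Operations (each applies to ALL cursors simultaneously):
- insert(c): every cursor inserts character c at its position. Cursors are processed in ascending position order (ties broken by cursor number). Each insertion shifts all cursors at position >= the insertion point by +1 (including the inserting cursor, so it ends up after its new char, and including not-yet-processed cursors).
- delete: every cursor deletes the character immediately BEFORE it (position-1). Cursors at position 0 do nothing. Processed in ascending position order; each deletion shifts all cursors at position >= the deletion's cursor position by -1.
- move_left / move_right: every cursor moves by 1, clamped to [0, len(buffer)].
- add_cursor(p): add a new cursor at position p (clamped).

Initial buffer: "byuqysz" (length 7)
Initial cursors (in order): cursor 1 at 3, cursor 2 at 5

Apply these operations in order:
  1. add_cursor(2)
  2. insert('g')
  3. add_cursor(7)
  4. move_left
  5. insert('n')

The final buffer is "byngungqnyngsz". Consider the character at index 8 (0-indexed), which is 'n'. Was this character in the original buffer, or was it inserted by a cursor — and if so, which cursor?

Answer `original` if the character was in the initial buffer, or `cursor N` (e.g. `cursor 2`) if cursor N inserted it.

After op 1 (add_cursor(2)): buffer="byuqysz" (len 7), cursors c3@2 c1@3 c2@5, authorship .......
After op 2 (insert('g')): buffer="bygugqygsz" (len 10), cursors c3@3 c1@5 c2@8, authorship ..3.1..2..
After op 3 (add_cursor(7)): buffer="bygugqygsz" (len 10), cursors c3@3 c1@5 c4@7 c2@8, authorship ..3.1..2..
After op 4 (move_left): buffer="bygugqygsz" (len 10), cursors c3@2 c1@4 c4@6 c2@7, authorship ..3.1..2..
After op 5 (insert('n')): buffer="byngungqnyngsz" (len 14), cursors c3@3 c1@6 c4@9 c2@11, authorship ..33.11.4.22..
Authorship (.=original, N=cursor N): . . 3 3 . 1 1 . 4 . 2 2 . .
Index 8: author = 4

Answer: cursor 4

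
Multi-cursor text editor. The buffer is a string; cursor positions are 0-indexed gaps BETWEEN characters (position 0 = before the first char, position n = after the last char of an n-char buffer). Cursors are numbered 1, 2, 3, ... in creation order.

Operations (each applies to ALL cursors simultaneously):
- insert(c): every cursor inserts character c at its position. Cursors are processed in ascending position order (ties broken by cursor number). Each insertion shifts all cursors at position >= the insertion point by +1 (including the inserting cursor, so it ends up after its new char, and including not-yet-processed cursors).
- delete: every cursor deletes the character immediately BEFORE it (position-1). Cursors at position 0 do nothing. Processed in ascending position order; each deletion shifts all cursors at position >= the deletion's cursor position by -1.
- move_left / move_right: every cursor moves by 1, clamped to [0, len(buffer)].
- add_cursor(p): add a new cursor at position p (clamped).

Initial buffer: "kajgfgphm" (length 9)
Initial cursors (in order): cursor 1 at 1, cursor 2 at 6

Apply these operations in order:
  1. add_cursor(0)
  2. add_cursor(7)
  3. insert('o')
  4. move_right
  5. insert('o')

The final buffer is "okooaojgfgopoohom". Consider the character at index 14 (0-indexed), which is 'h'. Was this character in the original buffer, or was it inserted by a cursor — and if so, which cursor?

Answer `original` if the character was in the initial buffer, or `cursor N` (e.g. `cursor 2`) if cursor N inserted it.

After op 1 (add_cursor(0)): buffer="kajgfgphm" (len 9), cursors c3@0 c1@1 c2@6, authorship .........
After op 2 (add_cursor(7)): buffer="kajgfgphm" (len 9), cursors c3@0 c1@1 c2@6 c4@7, authorship .........
After op 3 (insert('o')): buffer="okoajgfgopohm" (len 13), cursors c3@1 c1@3 c2@9 c4@11, authorship 3.1.....2.4..
After op 4 (move_right): buffer="okoajgfgopohm" (len 13), cursors c3@2 c1@4 c2@10 c4@12, authorship 3.1.....2.4..
After op 5 (insert('o')): buffer="okooaojgfgopoohom" (len 17), cursors c3@3 c1@6 c2@13 c4@16, authorship 3.31.1....2.24.4.
Authorship (.=original, N=cursor N): 3 . 3 1 . 1 . . . . 2 . 2 4 . 4 .
Index 14: author = original

Answer: original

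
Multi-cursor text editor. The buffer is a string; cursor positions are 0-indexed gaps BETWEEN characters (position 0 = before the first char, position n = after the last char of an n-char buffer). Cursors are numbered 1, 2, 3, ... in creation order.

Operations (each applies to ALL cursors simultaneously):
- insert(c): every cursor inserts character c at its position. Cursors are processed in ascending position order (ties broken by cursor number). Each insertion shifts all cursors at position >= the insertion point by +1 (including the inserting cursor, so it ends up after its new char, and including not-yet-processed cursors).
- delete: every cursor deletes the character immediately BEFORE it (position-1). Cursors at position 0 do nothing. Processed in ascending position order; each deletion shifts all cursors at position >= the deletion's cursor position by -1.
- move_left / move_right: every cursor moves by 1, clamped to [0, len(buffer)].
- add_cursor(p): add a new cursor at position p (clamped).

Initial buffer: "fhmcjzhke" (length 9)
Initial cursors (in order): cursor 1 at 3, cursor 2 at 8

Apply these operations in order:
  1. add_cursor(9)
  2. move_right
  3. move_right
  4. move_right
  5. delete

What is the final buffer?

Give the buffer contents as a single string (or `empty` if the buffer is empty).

After op 1 (add_cursor(9)): buffer="fhmcjzhke" (len 9), cursors c1@3 c2@8 c3@9, authorship .........
After op 2 (move_right): buffer="fhmcjzhke" (len 9), cursors c1@4 c2@9 c3@9, authorship .........
After op 3 (move_right): buffer="fhmcjzhke" (len 9), cursors c1@5 c2@9 c3@9, authorship .........
After op 4 (move_right): buffer="fhmcjzhke" (len 9), cursors c1@6 c2@9 c3@9, authorship .........
After op 5 (delete): buffer="fhmcjh" (len 6), cursors c1@5 c2@6 c3@6, authorship ......

Answer: fhmcjh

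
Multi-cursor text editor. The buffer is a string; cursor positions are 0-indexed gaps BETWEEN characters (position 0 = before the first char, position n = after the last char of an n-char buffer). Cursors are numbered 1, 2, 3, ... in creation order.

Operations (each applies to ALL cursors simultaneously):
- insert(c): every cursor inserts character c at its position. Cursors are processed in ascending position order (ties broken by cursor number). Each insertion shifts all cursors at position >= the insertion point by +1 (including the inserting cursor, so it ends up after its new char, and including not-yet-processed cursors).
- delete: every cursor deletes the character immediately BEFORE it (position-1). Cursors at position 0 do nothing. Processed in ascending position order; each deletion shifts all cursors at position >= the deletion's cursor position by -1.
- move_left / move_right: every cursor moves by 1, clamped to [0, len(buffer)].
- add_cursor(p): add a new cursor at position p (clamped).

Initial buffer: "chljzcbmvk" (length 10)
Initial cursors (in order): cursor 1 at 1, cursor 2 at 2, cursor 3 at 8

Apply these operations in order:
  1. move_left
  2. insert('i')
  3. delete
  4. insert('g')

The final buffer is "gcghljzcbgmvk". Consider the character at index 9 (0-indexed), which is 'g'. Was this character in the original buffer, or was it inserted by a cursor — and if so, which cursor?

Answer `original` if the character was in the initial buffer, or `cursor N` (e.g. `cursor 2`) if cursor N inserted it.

Answer: cursor 3

Derivation:
After op 1 (move_left): buffer="chljzcbmvk" (len 10), cursors c1@0 c2@1 c3@7, authorship ..........
After op 2 (insert('i')): buffer="icihljzcbimvk" (len 13), cursors c1@1 c2@3 c3@10, authorship 1.2......3...
After op 3 (delete): buffer="chljzcbmvk" (len 10), cursors c1@0 c2@1 c3@7, authorship ..........
After op 4 (insert('g')): buffer="gcghljzcbgmvk" (len 13), cursors c1@1 c2@3 c3@10, authorship 1.2......3...
Authorship (.=original, N=cursor N): 1 . 2 . . . . . . 3 . . .
Index 9: author = 3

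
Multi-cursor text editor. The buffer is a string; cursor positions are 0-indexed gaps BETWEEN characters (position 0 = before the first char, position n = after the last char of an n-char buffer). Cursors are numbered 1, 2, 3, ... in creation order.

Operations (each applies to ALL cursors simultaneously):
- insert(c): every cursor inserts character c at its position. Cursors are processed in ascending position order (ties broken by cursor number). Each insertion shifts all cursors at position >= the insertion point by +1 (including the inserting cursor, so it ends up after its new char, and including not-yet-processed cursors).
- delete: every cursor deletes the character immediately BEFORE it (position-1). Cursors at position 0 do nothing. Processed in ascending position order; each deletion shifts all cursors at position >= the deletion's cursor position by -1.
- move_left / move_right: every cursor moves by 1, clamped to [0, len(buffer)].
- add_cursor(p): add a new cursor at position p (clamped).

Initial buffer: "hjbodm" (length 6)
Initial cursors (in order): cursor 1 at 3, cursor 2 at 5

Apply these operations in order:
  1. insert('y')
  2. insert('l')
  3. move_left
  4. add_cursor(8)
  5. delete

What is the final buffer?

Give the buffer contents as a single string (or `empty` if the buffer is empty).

Answer: hjblolm

Derivation:
After op 1 (insert('y')): buffer="hjbyodym" (len 8), cursors c1@4 c2@7, authorship ...1..2.
After op 2 (insert('l')): buffer="hjbylodylm" (len 10), cursors c1@5 c2@9, authorship ...11..22.
After op 3 (move_left): buffer="hjbylodylm" (len 10), cursors c1@4 c2@8, authorship ...11..22.
After op 4 (add_cursor(8)): buffer="hjbylodylm" (len 10), cursors c1@4 c2@8 c3@8, authorship ...11..22.
After op 5 (delete): buffer="hjblolm" (len 7), cursors c1@3 c2@5 c3@5, authorship ...1.2.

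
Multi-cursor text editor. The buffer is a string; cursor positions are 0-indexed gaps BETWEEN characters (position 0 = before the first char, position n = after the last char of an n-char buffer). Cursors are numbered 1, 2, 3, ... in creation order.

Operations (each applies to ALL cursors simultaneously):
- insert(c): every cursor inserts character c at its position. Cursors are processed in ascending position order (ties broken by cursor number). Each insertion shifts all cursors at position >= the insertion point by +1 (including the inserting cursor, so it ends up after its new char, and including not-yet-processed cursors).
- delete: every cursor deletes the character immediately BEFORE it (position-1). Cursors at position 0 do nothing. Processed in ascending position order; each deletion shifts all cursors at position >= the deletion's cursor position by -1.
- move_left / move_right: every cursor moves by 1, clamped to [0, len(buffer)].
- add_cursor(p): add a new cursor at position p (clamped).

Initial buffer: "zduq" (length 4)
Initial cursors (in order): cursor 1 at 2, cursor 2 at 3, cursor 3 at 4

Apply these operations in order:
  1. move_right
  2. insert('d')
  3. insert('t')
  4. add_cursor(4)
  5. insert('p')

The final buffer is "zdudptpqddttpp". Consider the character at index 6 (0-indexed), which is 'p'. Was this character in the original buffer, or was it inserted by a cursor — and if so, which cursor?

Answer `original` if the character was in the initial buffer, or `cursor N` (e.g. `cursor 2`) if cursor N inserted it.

After op 1 (move_right): buffer="zduq" (len 4), cursors c1@3 c2@4 c3@4, authorship ....
After op 2 (insert('d')): buffer="zdudqdd" (len 7), cursors c1@4 c2@7 c3@7, authorship ...1.23
After op 3 (insert('t')): buffer="zdudtqddtt" (len 10), cursors c1@5 c2@10 c3@10, authorship ...11.2323
After op 4 (add_cursor(4)): buffer="zdudtqddtt" (len 10), cursors c4@4 c1@5 c2@10 c3@10, authorship ...11.2323
After op 5 (insert('p')): buffer="zdudptpqddttpp" (len 14), cursors c4@5 c1@7 c2@14 c3@14, authorship ...1411.232323
Authorship (.=original, N=cursor N): . . . 1 4 1 1 . 2 3 2 3 2 3
Index 6: author = 1

Answer: cursor 1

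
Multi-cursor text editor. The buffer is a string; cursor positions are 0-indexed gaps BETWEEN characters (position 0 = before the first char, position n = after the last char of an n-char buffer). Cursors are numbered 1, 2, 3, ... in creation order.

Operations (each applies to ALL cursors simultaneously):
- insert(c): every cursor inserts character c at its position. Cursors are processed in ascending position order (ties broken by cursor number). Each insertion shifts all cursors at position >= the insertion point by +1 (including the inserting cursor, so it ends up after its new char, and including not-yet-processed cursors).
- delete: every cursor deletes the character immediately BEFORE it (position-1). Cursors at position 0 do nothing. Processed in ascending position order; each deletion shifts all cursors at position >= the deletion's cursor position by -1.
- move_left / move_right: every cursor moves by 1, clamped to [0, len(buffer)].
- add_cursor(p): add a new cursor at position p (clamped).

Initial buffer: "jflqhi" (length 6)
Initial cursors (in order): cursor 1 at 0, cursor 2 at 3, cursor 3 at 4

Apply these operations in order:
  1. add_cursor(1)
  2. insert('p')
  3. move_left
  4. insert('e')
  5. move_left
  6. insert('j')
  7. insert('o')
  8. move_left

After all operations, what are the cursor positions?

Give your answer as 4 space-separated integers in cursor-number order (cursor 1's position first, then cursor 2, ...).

Answer: 1 12 17 6

Derivation:
After op 1 (add_cursor(1)): buffer="jflqhi" (len 6), cursors c1@0 c4@1 c2@3 c3@4, authorship ......
After op 2 (insert('p')): buffer="pjpflpqphi" (len 10), cursors c1@1 c4@3 c2@6 c3@8, authorship 1.4..2.3..
After op 3 (move_left): buffer="pjpflpqphi" (len 10), cursors c1@0 c4@2 c2@5 c3@7, authorship 1.4..2.3..
After op 4 (insert('e')): buffer="epjepflepqephi" (len 14), cursors c1@1 c4@4 c2@8 c3@11, authorship 11.44..22.33..
After op 5 (move_left): buffer="epjepflepqephi" (len 14), cursors c1@0 c4@3 c2@7 c3@10, authorship 11.44..22.33..
After op 6 (insert('j')): buffer="jepjjepfljepqjephi" (len 18), cursors c1@1 c4@5 c2@10 c3@14, authorship 111.444..222.333..
After op 7 (insert('o')): buffer="joepjjoepfljoepqjoephi" (len 22), cursors c1@2 c4@7 c2@13 c3@18, authorship 1111.4444..2222.3333..
After op 8 (move_left): buffer="joepjjoepfljoepqjoephi" (len 22), cursors c1@1 c4@6 c2@12 c3@17, authorship 1111.4444..2222.3333..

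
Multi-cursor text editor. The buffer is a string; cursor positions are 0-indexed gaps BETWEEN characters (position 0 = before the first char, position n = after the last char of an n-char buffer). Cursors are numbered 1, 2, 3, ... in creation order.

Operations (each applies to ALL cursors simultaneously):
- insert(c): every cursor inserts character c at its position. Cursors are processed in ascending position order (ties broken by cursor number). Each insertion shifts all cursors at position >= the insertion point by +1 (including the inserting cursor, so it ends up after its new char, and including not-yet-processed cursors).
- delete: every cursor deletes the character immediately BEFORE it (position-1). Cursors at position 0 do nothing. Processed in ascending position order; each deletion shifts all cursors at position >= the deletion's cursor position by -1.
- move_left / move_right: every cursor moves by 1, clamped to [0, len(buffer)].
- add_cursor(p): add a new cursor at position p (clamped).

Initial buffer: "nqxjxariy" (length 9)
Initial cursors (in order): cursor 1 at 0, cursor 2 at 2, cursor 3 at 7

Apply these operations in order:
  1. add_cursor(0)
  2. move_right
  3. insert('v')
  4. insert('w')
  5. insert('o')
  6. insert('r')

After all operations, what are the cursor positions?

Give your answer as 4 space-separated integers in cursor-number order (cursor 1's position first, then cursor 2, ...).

Answer: 9 15 24 9

Derivation:
After op 1 (add_cursor(0)): buffer="nqxjxariy" (len 9), cursors c1@0 c4@0 c2@2 c3@7, authorship .........
After op 2 (move_right): buffer="nqxjxariy" (len 9), cursors c1@1 c4@1 c2@3 c3@8, authorship .........
After op 3 (insert('v')): buffer="nvvqxvjxarivy" (len 13), cursors c1@3 c4@3 c2@6 c3@12, authorship .14..2.....3.
After op 4 (insert('w')): buffer="nvvwwqxvwjxarivwy" (len 17), cursors c1@5 c4@5 c2@9 c3@16, authorship .1414..22.....33.
After op 5 (insert('o')): buffer="nvvwwooqxvwojxarivwoy" (len 21), cursors c1@7 c4@7 c2@12 c3@20, authorship .141414..222.....333.
After op 6 (insert('r')): buffer="nvvwwoorrqxvworjxarivwory" (len 25), cursors c1@9 c4@9 c2@15 c3@24, authorship .14141414..2222.....3333.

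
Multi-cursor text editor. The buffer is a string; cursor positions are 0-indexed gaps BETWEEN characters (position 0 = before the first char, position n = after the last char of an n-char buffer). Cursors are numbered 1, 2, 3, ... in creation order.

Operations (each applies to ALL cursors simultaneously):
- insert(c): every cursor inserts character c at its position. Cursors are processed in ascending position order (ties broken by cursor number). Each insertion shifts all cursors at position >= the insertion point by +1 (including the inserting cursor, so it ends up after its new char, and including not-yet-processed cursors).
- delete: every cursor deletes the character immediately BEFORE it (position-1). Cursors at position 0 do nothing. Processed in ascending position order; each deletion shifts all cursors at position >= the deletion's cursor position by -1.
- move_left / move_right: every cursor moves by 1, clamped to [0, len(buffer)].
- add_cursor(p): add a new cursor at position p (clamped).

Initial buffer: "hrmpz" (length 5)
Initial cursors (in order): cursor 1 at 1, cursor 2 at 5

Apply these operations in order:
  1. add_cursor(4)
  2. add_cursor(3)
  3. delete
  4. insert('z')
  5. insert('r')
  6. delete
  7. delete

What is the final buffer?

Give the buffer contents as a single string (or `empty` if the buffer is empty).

After op 1 (add_cursor(4)): buffer="hrmpz" (len 5), cursors c1@1 c3@4 c2@5, authorship .....
After op 2 (add_cursor(3)): buffer="hrmpz" (len 5), cursors c1@1 c4@3 c3@4 c2@5, authorship .....
After op 3 (delete): buffer="r" (len 1), cursors c1@0 c2@1 c3@1 c4@1, authorship .
After op 4 (insert('z')): buffer="zrzzz" (len 5), cursors c1@1 c2@5 c3@5 c4@5, authorship 1.234
After op 5 (insert('r')): buffer="zrrzzzrrr" (len 9), cursors c1@2 c2@9 c3@9 c4@9, authorship 11.234234
After op 6 (delete): buffer="zrzzz" (len 5), cursors c1@1 c2@5 c3@5 c4@5, authorship 1.234
After op 7 (delete): buffer="r" (len 1), cursors c1@0 c2@1 c3@1 c4@1, authorship .

Answer: r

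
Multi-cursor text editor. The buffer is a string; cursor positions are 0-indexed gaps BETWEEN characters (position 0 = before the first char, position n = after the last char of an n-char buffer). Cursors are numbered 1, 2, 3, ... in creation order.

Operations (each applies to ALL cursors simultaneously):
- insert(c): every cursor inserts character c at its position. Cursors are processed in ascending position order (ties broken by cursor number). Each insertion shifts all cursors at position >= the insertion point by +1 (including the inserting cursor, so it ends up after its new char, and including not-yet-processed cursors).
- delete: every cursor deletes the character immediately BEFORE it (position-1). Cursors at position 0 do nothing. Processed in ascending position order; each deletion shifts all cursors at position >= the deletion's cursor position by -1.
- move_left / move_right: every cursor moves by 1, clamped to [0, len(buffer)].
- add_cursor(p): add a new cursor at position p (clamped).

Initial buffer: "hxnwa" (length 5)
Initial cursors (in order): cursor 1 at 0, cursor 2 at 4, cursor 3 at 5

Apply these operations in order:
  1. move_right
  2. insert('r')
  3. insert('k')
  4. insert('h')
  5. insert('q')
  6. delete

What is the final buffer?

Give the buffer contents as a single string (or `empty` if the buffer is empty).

Answer: hrkhxnwarrkkhh

Derivation:
After op 1 (move_right): buffer="hxnwa" (len 5), cursors c1@1 c2@5 c3@5, authorship .....
After op 2 (insert('r')): buffer="hrxnwarr" (len 8), cursors c1@2 c2@8 c3@8, authorship .1....23
After op 3 (insert('k')): buffer="hrkxnwarrkk" (len 11), cursors c1@3 c2@11 c3@11, authorship .11....2323
After op 4 (insert('h')): buffer="hrkhxnwarrkkhh" (len 14), cursors c1@4 c2@14 c3@14, authorship .111....232323
After op 5 (insert('q')): buffer="hrkhqxnwarrkkhhqq" (len 17), cursors c1@5 c2@17 c3@17, authorship .1111....23232323
After op 6 (delete): buffer="hrkhxnwarrkkhh" (len 14), cursors c1@4 c2@14 c3@14, authorship .111....232323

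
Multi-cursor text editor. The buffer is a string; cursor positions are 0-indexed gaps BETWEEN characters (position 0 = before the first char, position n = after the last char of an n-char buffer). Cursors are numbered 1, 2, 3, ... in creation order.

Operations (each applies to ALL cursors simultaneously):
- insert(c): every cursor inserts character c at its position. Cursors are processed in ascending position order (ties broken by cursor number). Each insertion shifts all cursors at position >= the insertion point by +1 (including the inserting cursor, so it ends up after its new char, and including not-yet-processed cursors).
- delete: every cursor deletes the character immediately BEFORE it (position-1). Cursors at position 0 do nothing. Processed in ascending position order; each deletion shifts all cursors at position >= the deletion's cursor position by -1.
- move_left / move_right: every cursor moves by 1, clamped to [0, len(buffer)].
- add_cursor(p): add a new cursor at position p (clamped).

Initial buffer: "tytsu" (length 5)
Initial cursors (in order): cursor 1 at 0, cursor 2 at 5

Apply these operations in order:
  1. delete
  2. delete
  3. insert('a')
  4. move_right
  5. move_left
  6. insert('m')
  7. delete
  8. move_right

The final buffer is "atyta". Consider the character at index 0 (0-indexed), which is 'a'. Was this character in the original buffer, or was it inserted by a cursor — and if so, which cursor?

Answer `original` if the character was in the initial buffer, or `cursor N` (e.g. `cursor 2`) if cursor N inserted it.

After op 1 (delete): buffer="tyts" (len 4), cursors c1@0 c2@4, authorship ....
After op 2 (delete): buffer="tyt" (len 3), cursors c1@0 c2@3, authorship ...
After op 3 (insert('a')): buffer="atyta" (len 5), cursors c1@1 c2@5, authorship 1...2
After op 4 (move_right): buffer="atyta" (len 5), cursors c1@2 c2@5, authorship 1...2
After op 5 (move_left): buffer="atyta" (len 5), cursors c1@1 c2@4, authorship 1...2
After op 6 (insert('m')): buffer="amtytma" (len 7), cursors c1@2 c2@6, authorship 11...22
After op 7 (delete): buffer="atyta" (len 5), cursors c1@1 c2@4, authorship 1...2
After op 8 (move_right): buffer="atyta" (len 5), cursors c1@2 c2@5, authorship 1...2
Authorship (.=original, N=cursor N): 1 . . . 2
Index 0: author = 1

Answer: cursor 1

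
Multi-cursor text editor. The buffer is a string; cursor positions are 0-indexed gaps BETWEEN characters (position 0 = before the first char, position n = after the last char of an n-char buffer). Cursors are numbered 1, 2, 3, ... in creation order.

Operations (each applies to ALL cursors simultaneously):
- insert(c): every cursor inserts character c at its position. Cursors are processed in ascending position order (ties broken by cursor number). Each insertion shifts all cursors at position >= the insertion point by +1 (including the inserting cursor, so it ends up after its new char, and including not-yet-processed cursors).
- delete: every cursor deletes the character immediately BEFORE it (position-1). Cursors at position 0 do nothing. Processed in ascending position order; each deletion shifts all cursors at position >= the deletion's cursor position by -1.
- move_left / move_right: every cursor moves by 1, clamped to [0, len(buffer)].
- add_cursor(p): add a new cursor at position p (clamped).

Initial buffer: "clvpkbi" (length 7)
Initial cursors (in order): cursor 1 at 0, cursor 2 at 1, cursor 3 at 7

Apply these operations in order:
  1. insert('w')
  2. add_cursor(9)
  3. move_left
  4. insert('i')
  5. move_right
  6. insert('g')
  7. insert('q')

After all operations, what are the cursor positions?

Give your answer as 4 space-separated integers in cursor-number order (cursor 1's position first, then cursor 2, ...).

Answer: 4 9 22 18

Derivation:
After op 1 (insert('w')): buffer="wcwlvpkbiw" (len 10), cursors c1@1 c2@3 c3@10, authorship 1.2......3
After op 2 (add_cursor(9)): buffer="wcwlvpkbiw" (len 10), cursors c1@1 c2@3 c4@9 c3@10, authorship 1.2......3
After op 3 (move_left): buffer="wcwlvpkbiw" (len 10), cursors c1@0 c2@2 c4@8 c3@9, authorship 1.2......3
After op 4 (insert('i')): buffer="iwciwlvpkbiiiw" (len 14), cursors c1@1 c2@4 c4@11 c3@13, authorship 11.22.....4.33
After op 5 (move_right): buffer="iwciwlvpkbiiiw" (len 14), cursors c1@2 c2@5 c4@12 c3@14, authorship 11.22.....4.33
After op 6 (insert('g')): buffer="iwgciwglvpkbiigiwg" (len 18), cursors c1@3 c2@7 c4@15 c3@18, authorship 111.222.....4.4333
After op 7 (insert('q')): buffer="iwgqciwgqlvpkbiigqiwgq" (len 22), cursors c1@4 c2@9 c4@18 c3@22, authorship 1111.2222.....4.443333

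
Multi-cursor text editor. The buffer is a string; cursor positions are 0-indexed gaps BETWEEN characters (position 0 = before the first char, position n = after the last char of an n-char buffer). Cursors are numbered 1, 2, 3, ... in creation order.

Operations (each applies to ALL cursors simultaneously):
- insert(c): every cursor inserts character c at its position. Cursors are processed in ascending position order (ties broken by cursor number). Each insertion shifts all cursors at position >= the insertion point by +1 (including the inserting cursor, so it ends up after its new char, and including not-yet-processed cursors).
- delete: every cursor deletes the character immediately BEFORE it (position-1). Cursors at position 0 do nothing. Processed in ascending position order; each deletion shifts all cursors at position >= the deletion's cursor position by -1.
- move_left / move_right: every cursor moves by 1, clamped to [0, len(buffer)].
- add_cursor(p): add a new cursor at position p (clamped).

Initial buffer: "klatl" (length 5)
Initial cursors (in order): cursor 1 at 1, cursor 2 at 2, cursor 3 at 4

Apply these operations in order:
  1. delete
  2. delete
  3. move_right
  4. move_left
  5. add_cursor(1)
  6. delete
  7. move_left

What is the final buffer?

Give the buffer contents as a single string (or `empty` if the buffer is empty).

Answer: empty

Derivation:
After op 1 (delete): buffer="al" (len 2), cursors c1@0 c2@0 c3@1, authorship ..
After op 2 (delete): buffer="l" (len 1), cursors c1@0 c2@0 c3@0, authorship .
After op 3 (move_right): buffer="l" (len 1), cursors c1@1 c2@1 c3@1, authorship .
After op 4 (move_left): buffer="l" (len 1), cursors c1@0 c2@0 c3@0, authorship .
After op 5 (add_cursor(1)): buffer="l" (len 1), cursors c1@0 c2@0 c3@0 c4@1, authorship .
After op 6 (delete): buffer="" (len 0), cursors c1@0 c2@0 c3@0 c4@0, authorship 
After op 7 (move_left): buffer="" (len 0), cursors c1@0 c2@0 c3@0 c4@0, authorship 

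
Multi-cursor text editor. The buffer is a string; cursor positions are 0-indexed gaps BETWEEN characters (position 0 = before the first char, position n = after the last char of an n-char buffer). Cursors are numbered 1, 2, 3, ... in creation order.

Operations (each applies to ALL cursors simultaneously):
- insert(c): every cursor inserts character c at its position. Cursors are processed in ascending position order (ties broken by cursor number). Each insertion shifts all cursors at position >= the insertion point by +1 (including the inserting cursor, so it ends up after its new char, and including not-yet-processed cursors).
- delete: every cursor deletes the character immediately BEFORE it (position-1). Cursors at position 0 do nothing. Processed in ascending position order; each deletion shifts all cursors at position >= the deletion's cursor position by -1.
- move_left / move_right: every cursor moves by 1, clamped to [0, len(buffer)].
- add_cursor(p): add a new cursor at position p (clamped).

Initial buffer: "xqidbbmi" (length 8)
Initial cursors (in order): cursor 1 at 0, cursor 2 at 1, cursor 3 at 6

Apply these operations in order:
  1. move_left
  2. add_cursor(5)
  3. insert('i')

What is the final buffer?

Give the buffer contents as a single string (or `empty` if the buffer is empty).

After op 1 (move_left): buffer="xqidbbmi" (len 8), cursors c1@0 c2@0 c3@5, authorship ........
After op 2 (add_cursor(5)): buffer="xqidbbmi" (len 8), cursors c1@0 c2@0 c3@5 c4@5, authorship ........
After op 3 (insert('i')): buffer="iixqidbiibmi" (len 12), cursors c1@2 c2@2 c3@9 c4@9, authorship 12.....34...

Answer: iixqidbiibmi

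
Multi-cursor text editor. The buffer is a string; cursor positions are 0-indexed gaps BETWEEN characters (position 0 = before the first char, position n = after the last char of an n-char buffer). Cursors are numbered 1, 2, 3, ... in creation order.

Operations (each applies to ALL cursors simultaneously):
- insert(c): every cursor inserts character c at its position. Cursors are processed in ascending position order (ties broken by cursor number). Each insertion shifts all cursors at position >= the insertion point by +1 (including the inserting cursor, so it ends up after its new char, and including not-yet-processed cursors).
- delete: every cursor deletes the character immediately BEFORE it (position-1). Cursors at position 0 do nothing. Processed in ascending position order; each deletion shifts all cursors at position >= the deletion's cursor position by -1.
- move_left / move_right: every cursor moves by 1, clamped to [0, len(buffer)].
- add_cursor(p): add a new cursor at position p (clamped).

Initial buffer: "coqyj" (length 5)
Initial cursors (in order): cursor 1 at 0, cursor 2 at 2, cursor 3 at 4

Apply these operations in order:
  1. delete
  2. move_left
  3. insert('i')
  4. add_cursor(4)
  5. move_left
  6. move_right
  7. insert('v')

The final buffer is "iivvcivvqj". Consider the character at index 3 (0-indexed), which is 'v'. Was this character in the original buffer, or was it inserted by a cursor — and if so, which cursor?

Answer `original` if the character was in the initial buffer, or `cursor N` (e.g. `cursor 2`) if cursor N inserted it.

After op 1 (delete): buffer="cqj" (len 3), cursors c1@0 c2@1 c3@2, authorship ...
After op 2 (move_left): buffer="cqj" (len 3), cursors c1@0 c2@0 c3@1, authorship ...
After op 3 (insert('i')): buffer="iiciqj" (len 6), cursors c1@2 c2@2 c3@4, authorship 12.3..
After op 4 (add_cursor(4)): buffer="iiciqj" (len 6), cursors c1@2 c2@2 c3@4 c4@4, authorship 12.3..
After op 5 (move_left): buffer="iiciqj" (len 6), cursors c1@1 c2@1 c3@3 c4@3, authorship 12.3..
After op 6 (move_right): buffer="iiciqj" (len 6), cursors c1@2 c2@2 c3@4 c4@4, authorship 12.3..
After op 7 (insert('v')): buffer="iivvcivvqj" (len 10), cursors c1@4 c2@4 c3@8 c4@8, authorship 1212.334..
Authorship (.=original, N=cursor N): 1 2 1 2 . 3 3 4 . .
Index 3: author = 2

Answer: cursor 2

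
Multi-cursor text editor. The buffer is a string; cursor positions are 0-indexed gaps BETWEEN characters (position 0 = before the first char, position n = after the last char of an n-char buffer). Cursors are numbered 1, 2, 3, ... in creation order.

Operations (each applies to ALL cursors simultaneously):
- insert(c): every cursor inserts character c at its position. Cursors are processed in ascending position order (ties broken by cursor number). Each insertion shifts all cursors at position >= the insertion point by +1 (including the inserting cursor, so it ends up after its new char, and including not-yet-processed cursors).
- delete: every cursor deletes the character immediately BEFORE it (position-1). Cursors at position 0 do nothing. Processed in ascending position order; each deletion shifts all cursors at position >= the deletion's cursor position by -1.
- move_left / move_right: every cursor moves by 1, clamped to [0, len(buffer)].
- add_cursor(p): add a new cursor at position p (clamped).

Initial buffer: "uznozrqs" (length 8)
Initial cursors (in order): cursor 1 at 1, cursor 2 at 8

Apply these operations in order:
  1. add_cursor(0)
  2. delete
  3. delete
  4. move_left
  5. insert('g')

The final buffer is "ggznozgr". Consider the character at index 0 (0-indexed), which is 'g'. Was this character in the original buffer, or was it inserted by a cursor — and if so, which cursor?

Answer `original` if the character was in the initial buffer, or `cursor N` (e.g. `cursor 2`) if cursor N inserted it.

Answer: cursor 1

Derivation:
After op 1 (add_cursor(0)): buffer="uznozrqs" (len 8), cursors c3@0 c1@1 c2@8, authorship ........
After op 2 (delete): buffer="znozrq" (len 6), cursors c1@0 c3@0 c2@6, authorship ......
After op 3 (delete): buffer="znozr" (len 5), cursors c1@0 c3@0 c2@5, authorship .....
After op 4 (move_left): buffer="znozr" (len 5), cursors c1@0 c3@0 c2@4, authorship .....
After op 5 (insert('g')): buffer="ggznozgr" (len 8), cursors c1@2 c3@2 c2@7, authorship 13....2.
Authorship (.=original, N=cursor N): 1 3 . . . . 2 .
Index 0: author = 1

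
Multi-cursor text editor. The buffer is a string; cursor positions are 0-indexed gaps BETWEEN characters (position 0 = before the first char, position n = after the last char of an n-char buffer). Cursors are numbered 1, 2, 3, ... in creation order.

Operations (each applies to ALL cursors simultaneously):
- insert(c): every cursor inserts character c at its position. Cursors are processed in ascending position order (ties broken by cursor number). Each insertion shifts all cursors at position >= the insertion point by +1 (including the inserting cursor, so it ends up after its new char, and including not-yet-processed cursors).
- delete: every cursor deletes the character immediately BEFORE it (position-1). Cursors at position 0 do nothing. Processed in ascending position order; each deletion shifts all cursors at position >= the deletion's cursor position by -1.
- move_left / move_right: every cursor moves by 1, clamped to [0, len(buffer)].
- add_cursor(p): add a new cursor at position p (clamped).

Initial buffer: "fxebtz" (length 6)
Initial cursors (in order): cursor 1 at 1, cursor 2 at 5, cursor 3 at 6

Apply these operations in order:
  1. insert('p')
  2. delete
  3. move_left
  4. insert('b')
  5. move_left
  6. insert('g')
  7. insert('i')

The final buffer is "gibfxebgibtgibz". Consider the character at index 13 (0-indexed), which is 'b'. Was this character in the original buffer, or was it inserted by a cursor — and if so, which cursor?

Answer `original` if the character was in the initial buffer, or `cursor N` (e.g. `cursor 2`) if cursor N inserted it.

After op 1 (insert('p')): buffer="fpxebtpzp" (len 9), cursors c1@2 c2@7 c3@9, authorship .1....2.3
After op 2 (delete): buffer="fxebtz" (len 6), cursors c1@1 c2@5 c3@6, authorship ......
After op 3 (move_left): buffer="fxebtz" (len 6), cursors c1@0 c2@4 c3@5, authorship ......
After op 4 (insert('b')): buffer="bfxebbtbz" (len 9), cursors c1@1 c2@6 c3@8, authorship 1....2.3.
After op 5 (move_left): buffer="bfxebbtbz" (len 9), cursors c1@0 c2@5 c3@7, authorship 1....2.3.
After op 6 (insert('g')): buffer="gbfxebgbtgbz" (len 12), cursors c1@1 c2@7 c3@10, authorship 11....22.33.
After op 7 (insert('i')): buffer="gibfxebgibtgibz" (len 15), cursors c1@2 c2@9 c3@13, authorship 111....222.333.
Authorship (.=original, N=cursor N): 1 1 1 . . . . 2 2 2 . 3 3 3 .
Index 13: author = 3

Answer: cursor 3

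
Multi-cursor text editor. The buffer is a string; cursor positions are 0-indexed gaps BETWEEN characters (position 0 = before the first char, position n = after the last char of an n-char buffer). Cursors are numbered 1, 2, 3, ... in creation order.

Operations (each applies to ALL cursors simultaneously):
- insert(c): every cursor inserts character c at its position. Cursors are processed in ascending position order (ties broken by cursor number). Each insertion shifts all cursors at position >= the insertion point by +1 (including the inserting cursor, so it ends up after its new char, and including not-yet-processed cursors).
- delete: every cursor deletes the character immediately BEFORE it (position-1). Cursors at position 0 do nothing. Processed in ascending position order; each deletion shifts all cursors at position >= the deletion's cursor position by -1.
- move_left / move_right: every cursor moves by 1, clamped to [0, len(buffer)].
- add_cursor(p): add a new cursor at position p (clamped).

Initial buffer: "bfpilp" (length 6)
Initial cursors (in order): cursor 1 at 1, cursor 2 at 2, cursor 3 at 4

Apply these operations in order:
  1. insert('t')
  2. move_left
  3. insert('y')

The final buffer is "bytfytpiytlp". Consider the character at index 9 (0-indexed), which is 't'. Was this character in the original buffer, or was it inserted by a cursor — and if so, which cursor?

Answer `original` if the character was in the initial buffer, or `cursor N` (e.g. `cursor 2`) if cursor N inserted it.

After op 1 (insert('t')): buffer="btftpitlp" (len 9), cursors c1@2 c2@4 c3@7, authorship .1.2..3..
After op 2 (move_left): buffer="btftpitlp" (len 9), cursors c1@1 c2@3 c3@6, authorship .1.2..3..
After op 3 (insert('y')): buffer="bytfytpiytlp" (len 12), cursors c1@2 c2@5 c3@9, authorship .11.22..33..
Authorship (.=original, N=cursor N): . 1 1 . 2 2 . . 3 3 . .
Index 9: author = 3

Answer: cursor 3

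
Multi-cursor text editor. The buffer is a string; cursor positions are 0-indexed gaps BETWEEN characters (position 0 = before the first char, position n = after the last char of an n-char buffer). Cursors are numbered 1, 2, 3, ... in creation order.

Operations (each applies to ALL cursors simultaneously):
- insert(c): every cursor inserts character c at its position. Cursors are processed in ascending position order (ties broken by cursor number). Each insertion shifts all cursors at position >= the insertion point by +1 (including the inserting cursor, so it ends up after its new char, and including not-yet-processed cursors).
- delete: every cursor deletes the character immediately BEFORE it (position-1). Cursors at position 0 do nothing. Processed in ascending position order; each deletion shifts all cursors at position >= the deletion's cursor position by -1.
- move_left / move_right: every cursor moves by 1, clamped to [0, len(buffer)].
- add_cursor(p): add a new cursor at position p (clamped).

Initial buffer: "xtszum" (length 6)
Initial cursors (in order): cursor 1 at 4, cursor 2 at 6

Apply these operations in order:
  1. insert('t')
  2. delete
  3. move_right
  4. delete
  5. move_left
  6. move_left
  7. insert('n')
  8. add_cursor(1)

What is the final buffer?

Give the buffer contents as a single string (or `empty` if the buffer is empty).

Answer: xtnnsz

Derivation:
After op 1 (insert('t')): buffer="xtsztumt" (len 8), cursors c1@5 c2@8, authorship ....1..2
After op 2 (delete): buffer="xtszum" (len 6), cursors c1@4 c2@6, authorship ......
After op 3 (move_right): buffer="xtszum" (len 6), cursors c1@5 c2@6, authorship ......
After op 4 (delete): buffer="xtsz" (len 4), cursors c1@4 c2@4, authorship ....
After op 5 (move_left): buffer="xtsz" (len 4), cursors c1@3 c2@3, authorship ....
After op 6 (move_left): buffer="xtsz" (len 4), cursors c1@2 c2@2, authorship ....
After op 7 (insert('n')): buffer="xtnnsz" (len 6), cursors c1@4 c2@4, authorship ..12..
After op 8 (add_cursor(1)): buffer="xtnnsz" (len 6), cursors c3@1 c1@4 c2@4, authorship ..12..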